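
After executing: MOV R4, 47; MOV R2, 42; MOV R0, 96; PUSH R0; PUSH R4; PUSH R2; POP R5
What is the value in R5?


Stack trace (top is rightmost):
  MOV R4, 47  → R4 = 47
  MOV R2, 42  → R2 = 42
  MOV R0, 96  → R0 = 96
  PUSH R0  → stack: [96]
  PUSH R4  → stack: [96, 47]
  PUSH R2  → stack: [96, 47, 42]
  POP R5  → R5 = 42, stack: [96, 47]
Final: R5 = 42

42


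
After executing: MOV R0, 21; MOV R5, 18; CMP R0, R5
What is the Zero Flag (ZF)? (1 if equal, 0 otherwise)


Register state trace:
  MOV R0, 21  → R0 = 21
  MOV R5, 18  → R5 = 18
  CMP R0, R5  → computes 21 - 18 = 3
  Result is nonzero, so values are not equal
ZF = 0

0


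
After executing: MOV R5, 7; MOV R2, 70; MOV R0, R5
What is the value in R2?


Register state trace:
  MOV R5, 7  → R5 = 7
  MOV R2, 70  → R2 = 70
  MOV R0, R5  → R0 = 7
Final: R2 = 70

70


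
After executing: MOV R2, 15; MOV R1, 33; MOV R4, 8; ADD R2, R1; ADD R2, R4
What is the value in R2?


Register state trace:
  MOV R2, 15  → R2 = 15
  MOV R1, 33  → R1 = 33
  MOV R4, 8  → R4 = 8
  ADD R2, R1  → R2 = 15 + 33 = 48
  ADD R2, R4  → R2 = 48 + 8 = 56
Final: R2 = 56

56


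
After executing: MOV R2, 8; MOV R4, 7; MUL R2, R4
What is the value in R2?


Register state trace:
  MOV R2, 8  → R2 = 8
  MOV R4, 7  → R4 = 7
  MUL R2, R4  → R2 = 8 * 7 = 56
Final: R2 = 56

56


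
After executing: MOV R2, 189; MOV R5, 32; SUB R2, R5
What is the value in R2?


Register state trace:
  MOV R2, 189  → R2 = 189
  MOV R5, 32  → R5 = 32
  SUB R2, R5  → R2 = 189 - 32 = 157
Final: R2 = 157

157


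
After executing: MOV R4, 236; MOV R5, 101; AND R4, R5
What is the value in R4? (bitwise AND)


Register state trace:
  MOV R4, 236  → R4 = 236 (0b11101100)
  MOV R5, 101  → R5 = 101 (0b01100101)
  AND R4, R5  → R4 = 236 AND 101 = 100 (0b01100100)
Final: R4 = 100

100


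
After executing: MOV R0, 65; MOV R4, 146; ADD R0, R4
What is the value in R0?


Register state trace:
  MOV R0, 65  → R0 = 65
  MOV R4, 146  → R4 = 146
  ADD R0, R4  → R0 = 65 + 146 = 211
Final: R0 = 211

211


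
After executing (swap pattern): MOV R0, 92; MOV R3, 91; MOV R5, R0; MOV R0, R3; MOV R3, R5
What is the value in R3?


Register state trace (swap pattern):
  MOV R0, 92  → R0 = 92
  MOV R3, 91  → R3 = 91
  MOV R5, R0  → R5 = 92  (save R0)
  MOV R0, R3  → R0 = 91  (R0 gets R3's value)
  MOV R3, R5  → R3 = 92  (R3 gets saved value)
Final: R3 = 92

92


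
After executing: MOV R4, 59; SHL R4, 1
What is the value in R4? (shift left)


Register state trace:
  MOV R4, 59  → R4 = 59
  SHL R4, 1  → R4 = 59 << 1 = 59 * 2^1 = 118
Final: R4 = 118

118


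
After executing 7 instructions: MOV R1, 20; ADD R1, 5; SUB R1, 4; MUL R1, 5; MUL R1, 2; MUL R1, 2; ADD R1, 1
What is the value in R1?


Register state trace:
  MOV R1, 20  → R1 = 20
  ADD R1, 5  → R1 = 20 + 5 = 25
  SUB R1, 4  → R1 = 25 - 4 = 21
  MUL R1, 5  → R1 = 21 * 5 = 105
  MUL R1, 2  → R1 = 105 * 2 = 210
  MUL R1, 2  → R1 = 210 * 2 = 420
  ADD R1, 1  → R1 = 420 + 1 = 421
Final: R1 = 421

421


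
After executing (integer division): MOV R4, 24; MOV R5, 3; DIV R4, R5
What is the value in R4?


Register state trace:
  MOV R4, 24  → R4 = 24
  MOV R5, 3  → R5 = 3
  DIV R4, R5  → R4 = 24 // 3 = 8
Final: R4 = 8

8


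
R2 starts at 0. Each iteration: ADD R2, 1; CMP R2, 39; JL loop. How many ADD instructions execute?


Loop trace (R2 starts at 0, target 39, step 1):
  ADD #1: R2 = 0 + 1 = 1  → 1 < 39, loop
  ADD #2: R2 = 1 + 1 = 2  → 2 < 39, loop
  ADD #3: R2 = 2 + 1 = 3  → 3 < 39, loop
  ADD #4: R2 = 3 + 1 = 4  → 4 < 39, loop
  ADD #5: R2 = 4 + 1 = 5  → 5 < 39, loop
  ADD #6: R2 = 5 + 1 = 6  → 6 < 39, loop
  ADD #7: R2 = 6 + 1 = 7  → 7 < 39, loop
  ADD #8: R2 = 7 + 1 = 8  → 8 < 39, loop
  ADD #9: R2 = 8 + 1 = 9  → 9 < 39, loop
  ADD #10: R2 = 9 + 1 = 10  → 10 < 39, loop
  ADD #11: R2 = 10 + 1 = 11  → 11 < 39, loop
  ADD #12: R2 = 11 + 1 = 12  → 12 < 39, loop
  ADD #13: R2 = 12 + 1 = 13  → 13 < 39, loop
  ADD #14: R2 = 13 + 1 = 14  → 14 < 39, loop
  ADD #15: R2 = 14 + 1 = 15  → 15 < 39, loop
  ADD #16: R2 = 15 + 1 = 16  → 16 < 39, loop
  ADD #17: R2 = 16 + 1 = 17  → 17 < 39, loop
  ADD #18: R2 = 17 + 1 = 18  → 18 < 39, loop
  ADD #19: R2 = 18 + 1 = 19  → 19 < 39, loop
  ADD #20: R2 = 19 + 1 = 20  → 20 < 39, loop
  ADD #21: R2 = 20 + 1 = 21  → 21 < 39, loop
  ADD #22: R2 = 21 + 1 = 22  → 22 < 39, loop
  ADD #23: R2 = 22 + 1 = 23  → 23 < 39, loop
  ADD #24: R2 = 23 + 1 = 24  → 24 < 39, loop
  ADD #25: R2 = 24 + 1 = 25  → 25 < 39, loop
  ADD #26: R2 = 25 + 1 = 26  → 26 < 39, loop
  ADD #27: R2 = 26 + 1 = 27  → 27 < 39, loop
  ADD #28: R2 = 27 + 1 = 28  → 28 < 39, loop
  ADD #29: R2 = 28 + 1 = 29  → 29 < 39, loop
  ADD #30: R2 = 29 + 1 = 30  → 30 < 39, loop
  ADD #31: R2 = 30 + 1 = 31  → 31 < 39, loop
  ADD #32: R2 = 31 + 1 = 32  → 32 < 39, loop
  ADD #33: R2 = 32 + 1 = 33  → 33 < 39, loop
  ADD #34: R2 = 33 + 1 = 34  → 34 < 39, loop
  ADD #35: R2 = 34 + 1 = 35  → 35 < 39, loop
  ADD #36: R2 = 35 + 1 = 36  → 36 < 39, loop
  ADD #37: R2 = 36 + 1 = 37  → 37 < 39, loop
  ADD #38: R2 = 37 + 1 = 38  → 38 < 39, loop
  ADD #39: R2 = 38 + 1 = 39  → 39 >= 39, exit
Total ADD instructions: 39

39


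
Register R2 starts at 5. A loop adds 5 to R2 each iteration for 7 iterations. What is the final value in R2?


Starting value: R2 = 5
  Iter 1: R2 = 5 + 5 = 10
  Iter 2: R2 = 10 + 5 = 15
  Iter 3: R2 = 15 + 5 = 20
  Iter 4: R2 = 20 + 5 = 25
  Iter 5: R2 = 25 + 5 = 30
  Iter 6: R2 = 30 + 5 = 35
  Iter 7: R2 = 35 + 5 = 40
Final: R2 = 40

40


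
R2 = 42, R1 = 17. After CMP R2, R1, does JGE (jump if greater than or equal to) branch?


Trace:
  R2 = 42, R1 = 17
  CMP R2, R1  → compares 42 vs 17
  JGE checks: is 42 greater than or equal to 17?
  42 > 17, so condition is true
Branch taken: Yes

Yes


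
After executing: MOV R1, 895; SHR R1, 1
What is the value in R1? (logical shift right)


Register state trace:
  MOV R1, 895  → R1 = 895
  SHR R1, 1  → R1 = 895 >> 1 = 895 // 2^1 = 447
Final: R1 = 447

447


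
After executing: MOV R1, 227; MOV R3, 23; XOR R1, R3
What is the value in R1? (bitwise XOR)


Register state trace:
  MOV R1, 227  → R1 = 227 (0b11100011)
  MOV R3, 23  → R3 = 23 (0b00010111)
  XOR R1, R3  → R1 = 227 XOR 23 = 244 (0b11110100)
Final: R1 = 244

244


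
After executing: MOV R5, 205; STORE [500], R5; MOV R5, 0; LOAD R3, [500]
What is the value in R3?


Register and memory trace:
  MOV R5, 205  → R5 = 205
  STORE [500], R5  → mem[500] = 205
  MOV R5, 0  → R5 = 0
  LOAD R3, [500]  → R3 = mem[500] = 205
Final: R3 = 205

205


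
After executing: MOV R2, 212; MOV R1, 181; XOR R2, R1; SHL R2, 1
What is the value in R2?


Register state trace:
  MOV R2, 212  → R2 = 212 (0b11010100)
  MOV R1, 181  → R1 = 181 (0b10110101)
  XOR R2, R1  → R2 = 212 XOR 181 = 97 (0b01100001)
  SHL R2, 1  → R2 = 97 << 1 = 194
Final: R2 = 194

194


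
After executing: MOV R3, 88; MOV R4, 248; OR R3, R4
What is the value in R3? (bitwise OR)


Register state trace:
  MOV R3, 88  → R3 = 88 (0b01011000)
  MOV R4, 248  → R4 = 248 (0b11111000)
  OR R3, R4   → R3 = 88 OR 248 = 248 (0b11111000)
Final: R3 = 248

248


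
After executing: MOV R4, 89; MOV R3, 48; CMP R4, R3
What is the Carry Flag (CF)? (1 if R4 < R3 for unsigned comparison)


Register state trace:
  MOV R4, 89  → R4 = 89
  MOV R3, 48  → R3 = 48
  CMP R4, R3  → unsigned 89 - 48: no borrow
  89 >= 48, so CF = 0
CF = 0

0


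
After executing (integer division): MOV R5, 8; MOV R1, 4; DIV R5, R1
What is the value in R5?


Register state trace:
  MOV R5, 8  → R5 = 8
  MOV R1, 4  → R1 = 4
  DIV R5, R1  → R5 = 8 // 4 = 2
Final: R5 = 2

2


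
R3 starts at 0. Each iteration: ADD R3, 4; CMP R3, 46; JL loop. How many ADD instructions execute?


Loop trace (R3 starts at 0, target 46, step 4):
  ADD #1: R3 = 0 + 4 = 4  → 4 < 46, loop
  ADD #2: R3 = 4 + 4 = 8  → 8 < 46, loop
  ADD #3: R3 = 8 + 4 = 12  → 12 < 46, loop
  ADD #4: R3 = 12 + 4 = 16  → 16 < 46, loop
  ADD #5: R3 = 16 + 4 = 20  → 20 < 46, loop
  ADD #6: R3 = 20 + 4 = 24  → 24 < 46, loop
  ADD #7: R3 = 24 + 4 = 28  → 28 < 46, loop
  ADD #8: R3 = 28 + 4 = 32  → 32 < 46, loop
  ADD #9: R3 = 32 + 4 = 36  → 36 < 46, loop
  ADD #10: R3 = 36 + 4 = 40  → 40 < 46, loop
  ADD #11: R3 = 40 + 4 = 44  → 44 < 46, loop
  ADD #12: R3 = 44 + 4 = 48  → 48 >= 46, exit
Total ADD instructions: 12

12


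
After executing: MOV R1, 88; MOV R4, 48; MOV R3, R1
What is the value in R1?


Register state trace:
  MOV R1, 88  → R1 = 88
  MOV R4, 48  → R4 = 48
  MOV R3, R1  → R3 = 88
Final: R1 = 88

88


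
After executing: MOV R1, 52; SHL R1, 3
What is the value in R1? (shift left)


Register state trace:
  MOV R1, 52  → R1 = 52
  SHL R1, 3  → R1 = 52 << 3 = 52 * 2^3 = 416
Final: R1 = 416

416


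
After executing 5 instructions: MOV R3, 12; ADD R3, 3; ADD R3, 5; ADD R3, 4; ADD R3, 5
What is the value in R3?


Register state trace:
  MOV R3, 12  → R3 = 12
  ADD R3, 3  → R3 = 12 + 3 = 15
  ADD R3, 5  → R3 = 15 + 5 = 20
  ADD R3, 4  → R3 = 20 + 4 = 24
  ADD R3, 5  → R3 = 24 + 5 = 29
Final: R3 = 29

29


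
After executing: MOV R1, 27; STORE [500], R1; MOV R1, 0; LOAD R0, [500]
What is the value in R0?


Register and memory trace:
  MOV R1, 27  → R1 = 27
  STORE [500], R1  → mem[500] = 27
  MOV R1, 0  → R1 = 0
  LOAD R0, [500]  → R0 = mem[500] = 27
Final: R0 = 27

27


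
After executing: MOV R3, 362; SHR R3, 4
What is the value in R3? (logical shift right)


Register state trace:
  MOV R3, 362  → R3 = 362
  SHR R3, 4  → R3 = 362 >> 4 = 362 // 2^4 = 22
Final: R3 = 22

22


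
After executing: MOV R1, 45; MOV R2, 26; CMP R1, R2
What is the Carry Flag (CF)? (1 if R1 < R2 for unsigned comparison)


Register state trace:
  MOV R1, 45  → R1 = 45
  MOV R2, 26  → R2 = 26
  CMP R1, R2  → unsigned 45 - 26: no borrow
  45 >= 26, so CF = 0
CF = 0

0


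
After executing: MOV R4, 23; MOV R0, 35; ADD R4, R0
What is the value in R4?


Register state trace:
  MOV R4, 23  → R4 = 23
  MOV R0, 35  → R0 = 35
  ADD R4, R0  → R4 = 23 + 35 = 58
Final: R4 = 58

58


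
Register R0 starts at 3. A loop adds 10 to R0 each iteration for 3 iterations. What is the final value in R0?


Starting value: R0 = 3
  Iter 1: R0 = 3 + 10 = 13
  Iter 2: R0 = 13 + 10 = 23
  Iter 3: R0 = 23 + 10 = 33
Final: R0 = 33

33


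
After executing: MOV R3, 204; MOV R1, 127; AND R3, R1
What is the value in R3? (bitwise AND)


Register state trace:
  MOV R3, 204  → R3 = 204 (0b11001100)
  MOV R1, 127  → R1 = 127 (0b01111111)
  AND R3, R1  → R3 = 204 AND 127 = 76 (0b01001100)
Final: R3 = 76

76


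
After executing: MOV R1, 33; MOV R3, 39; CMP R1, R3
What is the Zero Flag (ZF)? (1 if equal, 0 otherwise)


Register state trace:
  MOV R1, 33  → R1 = 33
  MOV R3, 39  → R3 = 39
  CMP R1, R3  → computes 33 - 39 = -6
  Result is nonzero, so values are not equal
ZF = 0

0


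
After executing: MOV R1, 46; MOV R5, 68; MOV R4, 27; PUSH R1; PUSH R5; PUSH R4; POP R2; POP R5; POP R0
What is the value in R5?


Stack trace (top is rightmost):
  MOV R1, 46  → R1 = 46
  MOV R5, 68  → R5 = 68
  MOV R4, 27  → R4 = 27
  PUSH R1  → stack: [46]
  PUSH R5  → stack: [46, 68]
  PUSH R4  → stack: [46, 68, 27]
  POP R2  → R2 = 27, stack: [46, 68]
  POP R5  → R5 = 68, stack: [46]
  POP R0  → R0 = 46, stack: []
Final: R5 = 68

68


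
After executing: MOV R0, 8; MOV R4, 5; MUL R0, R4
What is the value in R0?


Register state trace:
  MOV R0, 8  → R0 = 8
  MOV R4, 5  → R4 = 5
  MUL R0, R4  → R0 = 8 * 5 = 40
Final: R0 = 40

40


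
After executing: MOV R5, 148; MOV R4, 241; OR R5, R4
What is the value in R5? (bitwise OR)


Register state trace:
  MOV R5, 148  → R5 = 148 (0b10010100)
  MOV R4, 241  → R4 = 241 (0b11110001)
  OR R5, R4   → R5 = 148 OR 241 = 245 (0b11110101)
Final: R5 = 245

245


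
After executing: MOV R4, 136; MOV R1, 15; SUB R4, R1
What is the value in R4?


Register state trace:
  MOV R4, 136  → R4 = 136
  MOV R1, 15  → R1 = 15
  SUB R4, R1  → R4 = 136 - 15 = 121
Final: R4 = 121

121


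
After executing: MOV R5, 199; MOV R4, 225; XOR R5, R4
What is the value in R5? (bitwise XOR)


Register state trace:
  MOV R5, 199  → R5 = 199 (0b11000111)
  MOV R4, 225  → R4 = 225 (0b11100001)
  XOR R5, R4  → R5 = 199 XOR 225 = 38 (0b00100110)
Final: R5 = 38

38


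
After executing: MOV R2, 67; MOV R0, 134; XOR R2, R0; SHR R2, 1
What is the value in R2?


Register state trace:
  MOV R2, 67  → R2 = 67 (0b01000011)
  MOV R0, 134  → R0 = 134 (0b10000110)
  XOR R2, R0  → R2 = 67 XOR 134 = 197 (0b11000101)
  SHR R2, 1  → R2 = 197 >> 1 = 98
Final: R2 = 98

98


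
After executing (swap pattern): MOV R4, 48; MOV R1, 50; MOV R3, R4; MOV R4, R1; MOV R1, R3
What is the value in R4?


Register state trace (swap pattern):
  MOV R4, 48  → R4 = 48
  MOV R1, 50  → R1 = 50
  MOV R3, R4  → R3 = 48  (save R4)
  MOV R4, R1  → R4 = 50  (R4 gets R1's value)
  MOV R1, R3  → R1 = 48  (R1 gets saved value)
Final: R4 = 50

50


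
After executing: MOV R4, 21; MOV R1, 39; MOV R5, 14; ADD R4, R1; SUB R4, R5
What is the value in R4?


Register state trace:
  MOV R4, 21  → R4 = 21
  MOV R1, 39  → R1 = 39
  MOV R5, 14  → R5 = 14
  ADD R4, R1  → R4 = 21 + 39 = 60
  SUB R4, R5  → R4 = 60 - 14 = 46
Final: R4 = 46

46


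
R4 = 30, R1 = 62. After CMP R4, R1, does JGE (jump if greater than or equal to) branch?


Trace:
  R4 = 30, R1 = 62
  CMP R4, R1  → compares 30 vs 62
  JGE checks: is 30 greater than or equal to 62?
  30 < 62, so condition is false
Branch taken: No

No


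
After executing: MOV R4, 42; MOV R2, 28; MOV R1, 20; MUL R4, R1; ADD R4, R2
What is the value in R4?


Register state trace:
  MOV R4, 42  → R4 = 42
  MOV R2, 28  → R2 = 28
  MOV R1, 20  → R1 = 20
  MUL R4, R1  → R4 = 42 * 20 = 840
  ADD R4, R2  → R4 = 840 + 28 = 868
Final: R4 = 868

868


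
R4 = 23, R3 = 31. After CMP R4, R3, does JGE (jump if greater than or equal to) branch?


Trace:
  R4 = 23, R3 = 31
  CMP R4, R3  → compares 23 vs 31
  JGE checks: is 23 greater than or equal to 31?
  23 < 31, so condition is false
Branch taken: No

No


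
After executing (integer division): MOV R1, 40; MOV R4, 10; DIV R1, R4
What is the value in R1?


Register state trace:
  MOV R1, 40  → R1 = 40
  MOV R4, 10  → R4 = 10
  DIV R1, R4  → R1 = 40 // 10 = 4
Final: R1 = 4

4


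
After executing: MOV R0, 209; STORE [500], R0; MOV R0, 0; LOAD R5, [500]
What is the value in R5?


Register and memory trace:
  MOV R0, 209  → R0 = 209
  STORE [500], R0  → mem[500] = 209
  MOV R0, 0  → R0 = 0
  LOAD R5, [500]  → R5 = mem[500] = 209
Final: R5 = 209

209


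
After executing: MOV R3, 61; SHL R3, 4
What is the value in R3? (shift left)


Register state trace:
  MOV R3, 61  → R3 = 61
  SHL R3, 4  → R3 = 61 << 4 = 61 * 2^4 = 976
Final: R3 = 976

976


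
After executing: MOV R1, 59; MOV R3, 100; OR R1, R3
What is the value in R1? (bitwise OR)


Register state trace:
  MOV R1, 59  → R1 = 59 (0b00111011)
  MOV R3, 100  → R3 = 100 (0b01100100)
  OR R1, R3   → R1 = 59 OR 100 = 127 (0b01111111)
Final: R1 = 127

127


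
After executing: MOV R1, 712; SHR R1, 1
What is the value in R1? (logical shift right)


Register state trace:
  MOV R1, 712  → R1 = 712
  SHR R1, 1  → R1 = 712 >> 1 = 712 // 2^1 = 356
Final: R1 = 356

356


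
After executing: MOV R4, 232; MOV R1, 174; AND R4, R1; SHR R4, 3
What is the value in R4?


Register state trace:
  MOV R4, 232  → R4 = 232 (0b11101000)
  MOV R1, 174  → R1 = 174 (0b10101110)
  AND R4, R1  → R4 = 232 AND 174 = 168 (0b10101000)
  SHR R4, 3  → R4 = 168 >> 3 = 21
Final: R4 = 21

21


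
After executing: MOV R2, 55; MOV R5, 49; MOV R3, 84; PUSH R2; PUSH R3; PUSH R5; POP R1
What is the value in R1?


Stack trace (top is rightmost):
  MOV R2, 55  → R2 = 55
  MOV R5, 49  → R5 = 49
  MOV R3, 84  → R3 = 84
  PUSH R2  → stack: [55]
  PUSH R3  → stack: [55, 84]
  PUSH R5  → stack: [55, 84, 49]
  POP R1  → R1 = 49, stack: [55, 84]
Final: R1 = 49

49


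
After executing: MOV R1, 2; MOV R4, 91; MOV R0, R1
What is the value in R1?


Register state trace:
  MOV R1, 2  → R1 = 2
  MOV R4, 91  → R4 = 91
  MOV R0, R1  → R0 = 2
Final: R1 = 2

2


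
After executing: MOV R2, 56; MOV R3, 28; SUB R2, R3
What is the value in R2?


Register state trace:
  MOV R2, 56  → R2 = 56
  MOV R3, 28  → R3 = 28
  SUB R2, R3  → R2 = 56 - 28 = 28
Final: R2 = 28

28


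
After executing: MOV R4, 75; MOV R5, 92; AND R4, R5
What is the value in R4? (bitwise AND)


Register state trace:
  MOV R4, 75  → R4 = 75 (0b01001011)
  MOV R5, 92  → R5 = 92 (0b01011100)
  AND R4, R5  → R4 = 75 AND 92 = 72 (0b01001000)
Final: R4 = 72

72


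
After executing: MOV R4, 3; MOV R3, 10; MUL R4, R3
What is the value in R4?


Register state trace:
  MOV R4, 3  → R4 = 3
  MOV R3, 10  → R3 = 10
  MUL R4, R3  → R4 = 3 * 10 = 30
Final: R4 = 30

30


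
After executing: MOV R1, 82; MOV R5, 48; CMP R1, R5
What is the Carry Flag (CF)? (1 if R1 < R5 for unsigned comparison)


Register state trace:
  MOV R1, 82  → R1 = 82
  MOV R5, 48  → R5 = 48
  CMP R1, R5  → unsigned 82 - 48: no borrow
  82 >= 48, so CF = 0
CF = 0

0


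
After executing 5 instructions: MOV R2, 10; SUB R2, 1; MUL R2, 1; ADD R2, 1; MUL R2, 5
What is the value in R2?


Register state trace:
  MOV R2, 10  → R2 = 10
  SUB R2, 1  → R2 = 10 - 1 = 9
  MUL R2, 1  → R2 = 9 * 1 = 9
  ADD R2, 1  → R2 = 9 + 1 = 10
  MUL R2, 5  → R2 = 10 * 5 = 50
Final: R2 = 50

50


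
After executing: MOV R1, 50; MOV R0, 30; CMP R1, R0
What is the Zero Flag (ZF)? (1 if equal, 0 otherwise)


Register state trace:
  MOV R1, 50  → R1 = 50
  MOV R0, 30  → R0 = 30
  CMP R1, R0  → computes 50 - 30 = 20
  Result is nonzero, so values are not equal
ZF = 0

0


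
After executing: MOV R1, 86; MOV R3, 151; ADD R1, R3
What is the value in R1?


Register state trace:
  MOV R1, 86  → R1 = 86
  MOV R3, 151  → R3 = 151
  ADD R1, R3  → R1 = 86 + 151 = 237
Final: R1 = 237

237


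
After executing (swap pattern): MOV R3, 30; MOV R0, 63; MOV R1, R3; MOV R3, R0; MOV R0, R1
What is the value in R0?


Register state trace (swap pattern):
  MOV R3, 30  → R3 = 30
  MOV R0, 63  → R0 = 63
  MOV R1, R3  → R1 = 30  (save R3)
  MOV R3, R0  → R3 = 63  (R3 gets R0's value)
  MOV R0, R1  → R0 = 30  (R0 gets saved value)
Final: R0 = 30

30


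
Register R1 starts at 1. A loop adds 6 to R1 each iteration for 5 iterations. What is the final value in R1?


Starting value: R1 = 1
  Iter 1: R1 = 1 + 6 = 7
  Iter 2: R1 = 7 + 6 = 13
  Iter 3: R1 = 13 + 6 = 19
  Iter 4: R1 = 19 + 6 = 25
  Iter 5: R1 = 25 + 6 = 31
Final: R1 = 31

31


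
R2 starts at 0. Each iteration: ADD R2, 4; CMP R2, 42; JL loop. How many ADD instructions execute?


Loop trace (R2 starts at 0, target 42, step 4):
  ADD #1: R2 = 0 + 4 = 4  → 4 < 42, loop
  ADD #2: R2 = 4 + 4 = 8  → 8 < 42, loop
  ADD #3: R2 = 8 + 4 = 12  → 12 < 42, loop
  ADD #4: R2 = 12 + 4 = 16  → 16 < 42, loop
  ADD #5: R2 = 16 + 4 = 20  → 20 < 42, loop
  ADD #6: R2 = 20 + 4 = 24  → 24 < 42, loop
  ADD #7: R2 = 24 + 4 = 28  → 28 < 42, loop
  ADD #8: R2 = 28 + 4 = 32  → 32 < 42, loop
  ADD #9: R2 = 32 + 4 = 36  → 36 < 42, loop
  ADD #10: R2 = 36 + 4 = 40  → 40 < 42, loop
  ADD #11: R2 = 40 + 4 = 44  → 44 >= 42, exit
Total ADD instructions: 11

11


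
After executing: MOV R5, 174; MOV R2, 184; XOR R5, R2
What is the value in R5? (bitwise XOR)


Register state trace:
  MOV R5, 174  → R5 = 174 (0b10101110)
  MOV R2, 184  → R2 = 184 (0b10111000)
  XOR R5, R2  → R5 = 174 XOR 184 = 22 (0b00010110)
Final: R5 = 22

22


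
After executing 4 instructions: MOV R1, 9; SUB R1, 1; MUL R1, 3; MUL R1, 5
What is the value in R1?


Register state trace:
  MOV R1, 9  → R1 = 9
  SUB R1, 1  → R1 = 9 - 1 = 8
  MUL R1, 3  → R1 = 8 * 3 = 24
  MUL R1, 5  → R1 = 24 * 5 = 120
Final: R1 = 120

120


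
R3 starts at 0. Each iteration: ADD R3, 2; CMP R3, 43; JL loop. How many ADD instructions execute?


Loop trace (R3 starts at 0, target 43, step 2):
  ADD #1: R3 = 0 + 2 = 2  → 2 < 43, loop
  ADD #2: R3 = 2 + 2 = 4  → 4 < 43, loop
  ADD #3: R3 = 4 + 2 = 6  → 6 < 43, loop
  ADD #4: R3 = 6 + 2 = 8  → 8 < 43, loop
  ADD #5: R3 = 8 + 2 = 10  → 10 < 43, loop
  ADD #6: R3 = 10 + 2 = 12  → 12 < 43, loop
  ADD #7: R3 = 12 + 2 = 14  → 14 < 43, loop
  ADD #8: R3 = 14 + 2 = 16  → 16 < 43, loop
  ADD #9: R3 = 16 + 2 = 18  → 18 < 43, loop
  ADD #10: R3 = 18 + 2 = 20  → 20 < 43, loop
  ADD #11: R3 = 20 + 2 = 22  → 22 < 43, loop
  ADD #12: R3 = 22 + 2 = 24  → 24 < 43, loop
  ADD #13: R3 = 24 + 2 = 26  → 26 < 43, loop
  ADD #14: R3 = 26 + 2 = 28  → 28 < 43, loop
  ADD #15: R3 = 28 + 2 = 30  → 30 < 43, loop
  ADD #16: R3 = 30 + 2 = 32  → 32 < 43, loop
  ADD #17: R3 = 32 + 2 = 34  → 34 < 43, loop
  ADD #18: R3 = 34 + 2 = 36  → 36 < 43, loop
  ADD #19: R3 = 36 + 2 = 38  → 38 < 43, loop
  ADD #20: R3 = 38 + 2 = 40  → 40 < 43, loop
  ADD #21: R3 = 40 + 2 = 42  → 42 < 43, loop
  ADD #22: R3 = 42 + 2 = 44  → 44 >= 43, exit
Total ADD instructions: 22

22


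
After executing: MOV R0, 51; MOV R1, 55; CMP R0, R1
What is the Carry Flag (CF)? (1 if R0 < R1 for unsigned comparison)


Register state trace:
  MOV R0, 51  → R0 = 51
  MOV R1, 55  → R1 = 55
  CMP R0, R1  → unsigned 51 - 55: borrow occurs
  51 < 55, so CF = 1
CF = 1

1


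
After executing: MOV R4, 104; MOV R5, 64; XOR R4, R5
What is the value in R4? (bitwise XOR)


Register state trace:
  MOV R4, 104  → R4 = 104 (0b01101000)
  MOV R5, 64  → R5 = 64 (0b01000000)
  XOR R4, R5  → R4 = 104 XOR 64 = 40 (0b00101000)
Final: R4 = 40

40


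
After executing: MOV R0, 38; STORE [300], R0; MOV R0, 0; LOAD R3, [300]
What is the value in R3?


Register and memory trace:
  MOV R0, 38  → R0 = 38
  STORE [300], R0  → mem[300] = 38
  MOV R0, 0  → R0 = 0
  LOAD R3, [300]  → R3 = mem[300] = 38
Final: R3 = 38

38


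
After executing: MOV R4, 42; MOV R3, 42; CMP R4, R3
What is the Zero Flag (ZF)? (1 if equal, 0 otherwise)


Register state trace:
  MOV R4, 42  → R4 = 42
  MOV R3, 42  → R3 = 42
  CMP R4, R3  → computes 42 - 42 = 0
  Result is zero, so values are equal
ZF = 1

1


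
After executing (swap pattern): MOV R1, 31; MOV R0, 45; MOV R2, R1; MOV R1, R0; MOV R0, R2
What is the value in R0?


Register state trace (swap pattern):
  MOV R1, 31  → R1 = 31
  MOV R0, 45  → R0 = 45
  MOV R2, R1  → R2 = 31  (save R1)
  MOV R1, R0  → R1 = 45  (R1 gets R0's value)
  MOV R0, R2  → R0 = 31  (R0 gets saved value)
Final: R0 = 31

31


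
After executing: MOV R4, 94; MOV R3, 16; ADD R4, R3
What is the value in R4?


Register state trace:
  MOV R4, 94  → R4 = 94
  MOV R3, 16  → R3 = 16
  ADD R4, R3  → R4 = 94 + 16 = 110
Final: R4 = 110

110


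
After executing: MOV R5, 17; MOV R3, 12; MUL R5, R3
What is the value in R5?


Register state trace:
  MOV R5, 17  → R5 = 17
  MOV R3, 12  → R3 = 12
  MUL R5, R3  → R5 = 17 * 12 = 204
Final: R5 = 204

204


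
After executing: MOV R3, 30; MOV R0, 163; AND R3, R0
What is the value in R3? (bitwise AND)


Register state trace:
  MOV R3, 30  → R3 = 30 (0b00011110)
  MOV R0, 163  → R0 = 163 (0b10100011)
  AND R3, R0  → R3 = 30 AND 163 = 2 (0b00000010)
Final: R3 = 2

2


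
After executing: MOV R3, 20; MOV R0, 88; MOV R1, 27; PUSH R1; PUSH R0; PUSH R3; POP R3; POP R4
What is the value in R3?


Stack trace (top is rightmost):
  MOV R3, 20  → R3 = 20
  MOV R0, 88  → R0 = 88
  MOV R1, 27  → R1 = 27
  PUSH R1  → stack: [27]
  PUSH R0  → stack: [27, 88]
  PUSH R3  → stack: [27, 88, 20]
  POP R3  → R3 = 20, stack: [27, 88]
  POP R4  → R4 = 88, stack: [27]
Final: R3 = 20

20


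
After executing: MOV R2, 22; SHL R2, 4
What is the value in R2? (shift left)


Register state trace:
  MOV R2, 22  → R2 = 22
  SHL R2, 4  → R2 = 22 << 4 = 22 * 2^4 = 352
Final: R2 = 352

352


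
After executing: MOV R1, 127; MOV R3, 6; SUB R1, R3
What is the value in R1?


Register state trace:
  MOV R1, 127  → R1 = 127
  MOV R3, 6  → R3 = 6
  SUB R1, R3  → R1 = 127 - 6 = 121
Final: R1 = 121

121


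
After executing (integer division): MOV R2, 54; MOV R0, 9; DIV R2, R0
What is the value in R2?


Register state trace:
  MOV R2, 54  → R2 = 54
  MOV R0, 9  → R0 = 9
  DIV R2, R0  → R2 = 54 // 9 = 6
Final: R2 = 6

6


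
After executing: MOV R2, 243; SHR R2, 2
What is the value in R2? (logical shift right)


Register state trace:
  MOV R2, 243  → R2 = 243
  SHR R2, 2  → R2 = 243 >> 2 = 243 // 2^2 = 60
Final: R2 = 60

60


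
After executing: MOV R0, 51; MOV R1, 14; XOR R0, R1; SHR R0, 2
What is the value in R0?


Register state trace:
  MOV R0, 51  → R0 = 51 (0b00110011)
  MOV R1, 14  → R1 = 14 (0b00001110)
  XOR R0, R1  → R0 = 51 XOR 14 = 61 (0b00111101)
  SHR R0, 2  → R0 = 61 >> 2 = 15
Final: R0 = 15

15


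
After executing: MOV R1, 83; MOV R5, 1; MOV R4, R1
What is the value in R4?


Register state trace:
  MOV R1, 83  → R1 = 83
  MOV R5, 1  → R5 = 1
  MOV R4, R1  → R4 = 83
Final: R4 = 83

83


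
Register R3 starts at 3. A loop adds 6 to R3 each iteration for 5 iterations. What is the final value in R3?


Starting value: R3 = 3
  Iter 1: R3 = 3 + 6 = 9
  Iter 2: R3 = 9 + 6 = 15
  Iter 3: R3 = 15 + 6 = 21
  Iter 4: R3 = 21 + 6 = 27
  Iter 5: R3 = 27 + 6 = 33
Final: R3 = 33

33


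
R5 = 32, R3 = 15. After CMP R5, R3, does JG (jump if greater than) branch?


Trace:
  R5 = 32, R3 = 15
  CMP R5, R3  → compares 32 vs 15
  JG checks: is 32 greater than 15?
  32 > 15, so condition is true
Branch taken: Yes

Yes


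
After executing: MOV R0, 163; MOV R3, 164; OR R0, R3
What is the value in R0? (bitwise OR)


Register state trace:
  MOV R0, 163  → R0 = 163 (0b10100011)
  MOV R3, 164  → R3 = 164 (0b10100100)
  OR R0, R3   → R0 = 163 OR 164 = 167 (0b10100111)
Final: R0 = 167

167


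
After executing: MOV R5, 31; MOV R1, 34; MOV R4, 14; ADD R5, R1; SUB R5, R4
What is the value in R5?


Register state trace:
  MOV R5, 31  → R5 = 31
  MOV R1, 34  → R1 = 34
  MOV R4, 14  → R4 = 14
  ADD R5, R1  → R5 = 31 + 34 = 65
  SUB R5, R4  → R5 = 65 - 14 = 51
Final: R5 = 51

51


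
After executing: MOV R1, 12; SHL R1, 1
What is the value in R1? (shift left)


Register state trace:
  MOV R1, 12  → R1 = 12
  SHL R1, 1  → R1 = 12 << 1 = 12 * 2^1 = 24
Final: R1 = 24

24


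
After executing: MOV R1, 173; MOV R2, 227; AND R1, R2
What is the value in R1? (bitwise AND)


Register state trace:
  MOV R1, 173  → R1 = 173 (0b10101101)
  MOV R2, 227  → R2 = 227 (0b11100011)
  AND R1, R2  → R1 = 173 AND 227 = 161 (0b10100001)
Final: R1 = 161

161


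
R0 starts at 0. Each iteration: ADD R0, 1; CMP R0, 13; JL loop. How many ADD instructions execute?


Loop trace (R0 starts at 0, target 13, step 1):
  ADD #1: R0 = 0 + 1 = 1  → 1 < 13, loop
  ADD #2: R0 = 1 + 1 = 2  → 2 < 13, loop
  ADD #3: R0 = 2 + 1 = 3  → 3 < 13, loop
  ADD #4: R0 = 3 + 1 = 4  → 4 < 13, loop
  ADD #5: R0 = 4 + 1 = 5  → 5 < 13, loop
  ADD #6: R0 = 5 + 1 = 6  → 6 < 13, loop
  ADD #7: R0 = 6 + 1 = 7  → 7 < 13, loop
  ADD #8: R0 = 7 + 1 = 8  → 8 < 13, loop
  ADD #9: R0 = 8 + 1 = 9  → 9 < 13, loop
  ADD #10: R0 = 9 + 1 = 10  → 10 < 13, loop
  ADD #11: R0 = 10 + 1 = 11  → 11 < 13, loop
  ADD #12: R0 = 11 + 1 = 12  → 12 < 13, loop
  ADD #13: R0 = 12 + 1 = 13  → 13 >= 13, exit
Total ADD instructions: 13

13


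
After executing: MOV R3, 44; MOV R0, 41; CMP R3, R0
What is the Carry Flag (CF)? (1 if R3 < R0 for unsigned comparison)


Register state trace:
  MOV R3, 44  → R3 = 44
  MOV R0, 41  → R0 = 41
  CMP R3, R0  → unsigned 44 - 41: no borrow
  44 >= 41, so CF = 0
CF = 0

0


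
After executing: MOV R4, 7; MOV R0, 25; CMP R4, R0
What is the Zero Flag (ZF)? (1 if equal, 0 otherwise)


Register state trace:
  MOV R4, 7  → R4 = 7
  MOV R0, 25  → R0 = 25
  CMP R4, R0  → computes 7 - 25 = -18
  Result is nonzero, so values are not equal
ZF = 0

0


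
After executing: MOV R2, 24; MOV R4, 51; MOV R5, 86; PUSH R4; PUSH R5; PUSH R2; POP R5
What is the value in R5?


Stack trace (top is rightmost):
  MOV R2, 24  → R2 = 24
  MOV R4, 51  → R4 = 51
  MOV R5, 86  → R5 = 86
  PUSH R4  → stack: [51]
  PUSH R5  → stack: [51, 86]
  PUSH R2  → stack: [51, 86, 24]
  POP R5  → R5 = 24, stack: [51, 86]
Final: R5 = 24

24


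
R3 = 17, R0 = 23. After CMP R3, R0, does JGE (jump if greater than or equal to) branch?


Trace:
  R3 = 17, R0 = 23
  CMP R3, R0  → compares 17 vs 23
  JGE checks: is 17 greater than or equal to 23?
  17 < 23, so condition is false
Branch taken: No

No


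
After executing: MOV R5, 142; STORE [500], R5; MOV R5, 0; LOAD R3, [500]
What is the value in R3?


Register and memory trace:
  MOV R5, 142  → R5 = 142
  STORE [500], R5  → mem[500] = 142
  MOV R5, 0  → R5 = 0
  LOAD R3, [500]  → R3 = mem[500] = 142
Final: R3 = 142

142


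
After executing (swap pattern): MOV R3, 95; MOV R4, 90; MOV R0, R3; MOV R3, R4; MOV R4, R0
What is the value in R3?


Register state trace (swap pattern):
  MOV R3, 95  → R3 = 95
  MOV R4, 90  → R4 = 90
  MOV R0, R3  → R0 = 95  (save R3)
  MOV R3, R4  → R3 = 90  (R3 gets R4's value)
  MOV R4, R0  → R4 = 95  (R4 gets saved value)
Final: R3 = 90

90


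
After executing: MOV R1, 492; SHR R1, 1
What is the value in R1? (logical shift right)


Register state trace:
  MOV R1, 492  → R1 = 492
  SHR R1, 1  → R1 = 492 >> 1 = 492 // 2^1 = 246
Final: R1 = 246

246


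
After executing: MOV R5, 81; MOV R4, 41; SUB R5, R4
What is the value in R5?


Register state trace:
  MOV R5, 81  → R5 = 81
  MOV R4, 41  → R4 = 41
  SUB R5, R4  → R5 = 81 - 41 = 40
Final: R5 = 40

40


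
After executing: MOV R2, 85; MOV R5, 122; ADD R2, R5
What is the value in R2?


Register state trace:
  MOV R2, 85  → R2 = 85
  MOV R5, 122  → R5 = 122
  ADD R2, R5  → R2 = 85 + 122 = 207
Final: R2 = 207

207


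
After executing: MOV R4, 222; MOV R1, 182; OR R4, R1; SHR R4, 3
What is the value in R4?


Register state trace:
  MOV R4, 222  → R4 = 222 (0b11011110)
  MOV R1, 182  → R1 = 182 (0b10110110)
  OR R4, R1  → R4 = 222 OR 182 = 254 (0b11111110)
  SHR R4, 3  → R4 = 254 >> 3 = 31
Final: R4 = 31

31


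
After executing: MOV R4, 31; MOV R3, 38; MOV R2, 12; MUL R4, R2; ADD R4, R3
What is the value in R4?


Register state trace:
  MOV R4, 31  → R4 = 31
  MOV R3, 38  → R3 = 38
  MOV R2, 12  → R2 = 12
  MUL R4, R2  → R4 = 31 * 12 = 372
  ADD R4, R3  → R4 = 372 + 38 = 410
Final: R4 = 410

410


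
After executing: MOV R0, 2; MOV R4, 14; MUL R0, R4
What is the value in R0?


Register state trace:
  MOV R0, 2  → R0 = 2
  MOV R4, 14  → R4 = 14
  MUL R0, R4  → R0 = 2 * 14 = 28
Final: R0 = 28

28


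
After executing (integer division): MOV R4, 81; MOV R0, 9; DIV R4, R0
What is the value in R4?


Register state trace:
  MOV R4, 81  → R4 = 81
  MOV R0, 9  → R0 = 9
  DIV R4, R0  → R4 = 81 // 9 = 9
Final: R4 = 9

9


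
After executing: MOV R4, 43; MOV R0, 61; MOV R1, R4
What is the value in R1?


Register state trace:
  MOV R4, 43  → R4 = 43
  MOV R0, 61  → R0 = 61
  MOV R1, R4  → R1 = 43
Final: R1 = 43

43


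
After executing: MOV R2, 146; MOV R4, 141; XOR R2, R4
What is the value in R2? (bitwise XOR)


Register state trace:
  MOV R2, 146  → R2 = 146 (0b10010010)
  MOV R4, 141  → R4 = 141 (0b10001101)
  XOR R2, R4  → R2 = 146 XOR 141 = 31 (0b00011111)
Final: R2 = 31

31


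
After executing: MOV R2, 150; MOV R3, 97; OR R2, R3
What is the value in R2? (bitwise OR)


Register state trace:
  MOV R2, 150  → R2 = 150 (0b10010110)
  MOV R3, 97  → R3 = 97 (0b01100001)
  OR R2, R3   → R2 = 150 OR 97 = 247 (0b11110111)
Final: R2 = 247

247


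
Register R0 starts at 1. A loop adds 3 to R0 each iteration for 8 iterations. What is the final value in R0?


Starting value: R0 = 1
  Iter 1: R0 = 1 + 3 = 4
  Iter 2: R0 = 4 + 3 = 7
  Iter 3: R0 = 7 + 3 = 10
  Iter 4: R0 = 10 + 3 = 13
  Iter 5: R0 = 13 + 3 = 16
  Iter 6: R0 = 16 + 3 = 19
  Iter 7: R0 = 19 + 3 = 22
  Iter 8: R0 = 22 + 3 = 25
Final: R0 = 25

25


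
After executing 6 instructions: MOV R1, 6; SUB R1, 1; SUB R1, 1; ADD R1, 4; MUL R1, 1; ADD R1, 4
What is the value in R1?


Register state trace:
  MOV R1, 6  → R1 = 6
  SUB R1, 1  → R1 = 6 - 1 = 5
  SUB R1, 1  → R1 = 5 - 1 = 4
  ADD R1, 4  → R1 = 4 + 4 = 8
  MUL R1, 1  → R1 = 8 * 1 = 8
  ADD R1, 4  → R1 = 8 + 4 = 12
Final: R1 = 12

12


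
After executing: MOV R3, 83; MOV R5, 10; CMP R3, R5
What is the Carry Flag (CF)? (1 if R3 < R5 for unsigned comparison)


Register state trace:
  MOV R3, 83  → R3 = 83
  MOV R5, 10  → R5 = 10
  CMP R3, R5  → unsigned 83 - 10: no borrow
  83 >= 10, so CF = 0
CF = 0

0


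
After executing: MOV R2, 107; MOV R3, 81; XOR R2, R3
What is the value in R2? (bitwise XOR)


Register state trace:
  MOV R2, 107  → R2 = 107 (0b01101011)
  MOV R3, 81  → R3 = 81 (0b01010001)
  XOR R2, R3  → R2 = 107 XOR 81 = 58 (0b00111010)
Final: R2 = 58

58


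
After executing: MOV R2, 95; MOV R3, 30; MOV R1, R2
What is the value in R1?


Register state trace:
  MOV R2, 95  → R2 = 95
  MOV R3, 30  → R3 = 30
  MOV R1, R2  → R1 = 95
Final: R1 = 95

95


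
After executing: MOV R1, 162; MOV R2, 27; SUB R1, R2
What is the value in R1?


Register state trace:
  MOV R1, 162  → R1 = 162
  MOV R2, 27  → R2 = 27
  SUB R1, R2  → R1 = 162 - 27 = 135
Final: R1 = 135

135


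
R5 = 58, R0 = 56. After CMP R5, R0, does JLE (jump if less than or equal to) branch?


Trace:
  R5 = 58, R0 = 56
  CMP R5, R0  → compares 58 vs 56
  JLE checks: is 58 less than or equal to 56?
  58 > 56, so condition is false
Branch taken: No

No


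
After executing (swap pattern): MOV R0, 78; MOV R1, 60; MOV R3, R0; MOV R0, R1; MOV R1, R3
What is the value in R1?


Register state trace (swap pattern):
  MOV R0, 78  → R0 = 78
  MOV R1, 60  → R1 = 60
  MOV R3, R0  → R3 = 78  (save R0)
  MOV R0, R1  → R0 = 60  (R0 gets R1's value)
  MOV R1, R3  → R1 = 78  (R1 gets saved value)
Final: R1 = 78

78


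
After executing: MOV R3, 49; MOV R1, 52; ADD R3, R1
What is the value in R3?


Register state trace:
  MOV R3, 49  → R3 = 49
  MOV R1, 52  → R1 = 52
  ADD R3, R1  → R3 = 49 + 52 = 101
Final: R3 = 101

101


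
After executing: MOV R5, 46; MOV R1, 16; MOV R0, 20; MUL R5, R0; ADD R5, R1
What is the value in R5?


Register state trace:
  MOV R5, 46  → R5 = 46
  MOV R1, 16  → R1 = 16
  MOV R0, 20  → R0 = 20
  MUL R5, R0  → R5 = 46 * 20 = 920
  ADD R5, R1  → R5 = 920 + 16 = 936
Final: R5 = 936

936


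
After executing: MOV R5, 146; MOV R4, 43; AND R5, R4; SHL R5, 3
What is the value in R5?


Register state trace:
  MOV R5, 146  → R5 = 146 (0b10010010)
  MOV R4, 43  → R4 = 43 (0b00101011)
  AND R5, R4  → R5 = 146 AND 43 = 2 (0b00000010)
  SHL R5, 3  → R5 = 2 << 3 = 16
Final: R5 = 16

16


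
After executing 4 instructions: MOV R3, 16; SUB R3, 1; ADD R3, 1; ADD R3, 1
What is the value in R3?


Register state trace:
  MOV R3, 16  → R3 = 16
  SUB R3, 1  → R3 = 16 - 1 = 15
  ADD R3, 1  → R3 = 15 + 1 = 16
  ADD R3, 1  → R3 = 16 + 1 = 17
Final: R3 = 17

17


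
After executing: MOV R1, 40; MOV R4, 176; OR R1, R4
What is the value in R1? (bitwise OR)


Register state trace:
  MOV R1, 40  → R1 = 40 (0b00101000)
  MOV R4, 176  → R4 = 176 (0b10110000)
  OR R1, R4   → R1 = 40 OR 176 = 184 (0b10111000)
Final: R1 = 184

184


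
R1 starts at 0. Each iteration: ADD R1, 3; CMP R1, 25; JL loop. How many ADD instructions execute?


Loop trace (R1 starts at 0, target 25, step 3):
  ADD #1: R1 = 0 + 3 = 3  → 3 < 25, loop
  ADD #2: R1 = 3 + 3 = 6  → 6 < 25, loop
  ADD #3: R1 = 6 + 3 = 9  → 9 < 25, loop
  ADD #4: R1 = 9 + 3 = 12  → 12 < 25, loop
  ADD #5: R1 = 12 + 3 = 15  → 15 < 25, loop
  ADD #6: R1 = 15 + 3 = 18  → 18 < 25, loop
  ADD #7: R1 = 18 + 3 = 21  → 21 < 25, loop
  ADD #8: R1 = 21 + 3 = 24  → 24 < 25, loop
  ADD #9: R1 = 24 + 3 = 27  → 27 >= 25, exit
Total ADD instructions: 9

9


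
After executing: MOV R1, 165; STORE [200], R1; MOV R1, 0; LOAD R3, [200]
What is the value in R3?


Register and memory trace:
  MOV R1, 165  → R1 = 165
  STORE [200], R1  → mem[200] = 165
  MOV R1, 0  → R1 = 0
  LOAD R3, [200]  → R3 = mem[200] = 165
Final: R3 = 165

165


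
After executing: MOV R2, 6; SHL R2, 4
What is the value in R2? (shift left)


Register state trace:
  MOV R2, 6  → R2 = 6
  SHL R2, 4  → R2 = 6 << 4 = 6 * 2^4 = 96
Final: R2 = 96

96


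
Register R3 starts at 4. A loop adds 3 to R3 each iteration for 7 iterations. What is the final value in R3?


Starting value: R3 = 4
  Iter 1: R3 = 4 + 3 = 7
  Iter 2: R3 = 7 + 3 = 10
  Iter 3: R3 = 10 + 3 = 13
  Iter 4: R3 = 13 + 3 = 16
  Iter 5: R3 = 16 + 3 = 19
  Iter 6: R3 = 19 + 3 = 22
  Iter 7: R3 = 22 + 3 = 25
Final: R3 = 25

25


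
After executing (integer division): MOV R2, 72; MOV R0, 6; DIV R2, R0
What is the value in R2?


Register state trace:
  MOV R2, 72  → R2 = 72
  MOV R0, 6  → R0 = 6
  DIV R2, R0  → R2 = 72 // 6 = 12
Final: R2 = 12

12


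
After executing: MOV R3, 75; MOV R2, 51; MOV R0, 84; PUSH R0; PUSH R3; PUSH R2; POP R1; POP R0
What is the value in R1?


Stack trace (top is rightmost):
  MOV R3, 75  → R3 = 75
  MOV R2, 51  → R2 = 51
  MOV R0, 84  → R0 = 84
  PUSH R0  → stack: [84]
  PUSH R3  → stack: [84, 75]
  PUSH R2  → stack: [84, 75, 51]
  POP R1  → R1 = 51, stack: [84, 75]
  POP R0  → R0 = 75, stack: [84]
Final: R1 = 51

51


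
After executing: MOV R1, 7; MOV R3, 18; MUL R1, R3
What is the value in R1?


Register state trace:
  MOV R1, 7  → R1 = 7
  MOV R3, 18  → R3 = 18
  MUL R1, R3  → R1 = 7 * 18 = 126
Final: R1 = 126

126


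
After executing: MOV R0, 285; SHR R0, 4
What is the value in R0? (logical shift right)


Register state trace:
  MOV R0, 285  → R0 = 285
  SHR R0, 4  → R0 = 285 >> 4 = 285 // 2^4 = 17
Final: R0 = 17

17


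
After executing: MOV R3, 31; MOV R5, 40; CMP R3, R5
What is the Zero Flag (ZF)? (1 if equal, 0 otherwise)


Register state trace:
  MOV R3, 31  → R3 = 31
  MOV R5, 40  → R5 = 40
  CMP R3, R5  → computes 31 - 40 = -9
  Result is nonzero, so values are not equal
ZF = 0

0


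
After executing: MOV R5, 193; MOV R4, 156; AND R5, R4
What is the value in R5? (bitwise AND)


Register state trace:
  MOV R5, 193  → R5 = 193 (0b11000001)
  MOV R4, 156  → R4 = 156 (0b10011100)
  AND R5, R4  → R5 = 193 AND 156 = 128 (0b10000000)
Final: R5 = 128

128


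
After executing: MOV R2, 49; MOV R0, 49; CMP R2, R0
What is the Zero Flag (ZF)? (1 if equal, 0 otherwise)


Register state trace:
  MOV R2, 49  → R2 = 49
  MOV R0, 49  → R0 = 49
  CMP R2, R0  → computes 49 - 49 = 0
  Result is zero, so values are equal
ZF = 1

1


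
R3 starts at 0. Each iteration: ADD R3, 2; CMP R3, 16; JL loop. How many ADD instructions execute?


Loop trace (R3 starts at 0, target 16, step 2):
  ADD #1: R3 = 0 + 2 = 2  → 2 < 16, loop
  ADD #2: R3 = 2 + 2 = 4  → 4 < 16, loop
  ADD #3: R3 = 4 + 2 = 6  → 6 < 16, loop
  ADD #4: R3 = 6 + 2 = 8  → 8 < 16, loop
  ADD #5: R3 = 8 + 2 = 10  → 10 < 16, loop
  ADD #6: R3 = 10 + 2 = 12  → 12 < 16, loop
  ADD #7: R3 = 12 + 2 = 14  → 14 < 16, loop
  ADD #8: R3 = 14 + 2 = 16  → 16 >= 16, exit
Total ADD instructions: 8

8
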